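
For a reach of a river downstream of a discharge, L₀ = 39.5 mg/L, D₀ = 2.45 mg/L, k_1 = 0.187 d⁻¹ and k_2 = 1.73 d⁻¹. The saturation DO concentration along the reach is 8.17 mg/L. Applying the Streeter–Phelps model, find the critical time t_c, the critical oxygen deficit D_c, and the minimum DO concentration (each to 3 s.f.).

t_c = [1/(k_2−k_1)] ln[(k_2/k_1)(1 − D₀(k_2−k_1)/(k_1 L₀))]
= [1/(1.73−0.187)] ln[(1.73/0.187)(1 − 2.45×1.543/(0.187×39.5))]
= (1/1.543) ln[9.251 × 0.4882] = 0.6481 × ln(4.517) = 0.6481 × 1.508 = 0.9772 d.
L(t_c) = L₀ e^(−k_1 t_c) = 39.5 × 0.8330 = 32.90 mg/L, and at the critical point k_2 D_c = k_1 L, so D_c = (0.187/1.73) × 32.90 = 3.557 mg/L.
Minimum DO = C_s − D_c = 8.17 − 3.557 = 4.613 mg/L.

t_c ≈ 0.977 d; D_c ≈ 3.56 mg/L; min DO ≈ 4.61 mg/L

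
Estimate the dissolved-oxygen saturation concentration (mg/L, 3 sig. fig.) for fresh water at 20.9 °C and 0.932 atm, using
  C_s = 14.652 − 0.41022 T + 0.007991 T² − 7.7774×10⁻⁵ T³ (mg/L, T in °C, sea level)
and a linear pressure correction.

At sea level: C_s = 14.652 − 0.41022×20.9 + 0.007991×20.9² − 7.7774×10⁻⁵×20.9³ = 8.859 mg/L.
Pressure correction: C_s' = 8.859 × 0.932 = 8.257 mg/L.

C_s ≈ 8.26 mg/L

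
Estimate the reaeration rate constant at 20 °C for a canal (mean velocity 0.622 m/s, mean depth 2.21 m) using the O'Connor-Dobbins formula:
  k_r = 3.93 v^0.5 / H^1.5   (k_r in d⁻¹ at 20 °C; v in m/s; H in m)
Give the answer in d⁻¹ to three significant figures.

k_r = 3.93 × 0.622^0.5 / 2.21^1.5 = 3.93 × 0.7887 / 3.285 = 0.9434 d⁻¹.

k_r ≈ 0.943 d⁻¹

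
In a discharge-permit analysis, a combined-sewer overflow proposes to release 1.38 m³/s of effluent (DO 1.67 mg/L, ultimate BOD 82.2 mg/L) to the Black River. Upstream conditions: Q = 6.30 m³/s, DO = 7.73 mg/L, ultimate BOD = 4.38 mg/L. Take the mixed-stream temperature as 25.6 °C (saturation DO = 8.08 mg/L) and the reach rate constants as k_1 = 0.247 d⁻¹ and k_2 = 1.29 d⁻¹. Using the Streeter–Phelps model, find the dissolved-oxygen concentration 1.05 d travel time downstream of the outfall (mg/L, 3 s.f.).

Mixed DO = (6.30×7.73 + 1.38×1.67)/(6.30+1.38) = 51.00/7.680 = 6.641 mg/L.
Mixed L₀ = (6.30×4.38 + 1.38×82.2)/(7.680) = 141.0/7.680 = 18.36 mg/L.
Initial deficit D₀ = C_s − DO₀ = 8.08 − 6.641 = 1.439 mg/L.
D(1.05) = [0.247×18.36/(1.29−0.247)](e^(−0.247×1.05) − e^(−1.29×1.05)) + 1.439 e^(−1.29×1.05)
= 4.349 × (0.7716 − 0.2581) + 1.439 × 0.2581 = 2.604 mg/L.
DO = 8.08 − 2.604 = 5.476 mg/L.

DO ≈ 5.48 mg/L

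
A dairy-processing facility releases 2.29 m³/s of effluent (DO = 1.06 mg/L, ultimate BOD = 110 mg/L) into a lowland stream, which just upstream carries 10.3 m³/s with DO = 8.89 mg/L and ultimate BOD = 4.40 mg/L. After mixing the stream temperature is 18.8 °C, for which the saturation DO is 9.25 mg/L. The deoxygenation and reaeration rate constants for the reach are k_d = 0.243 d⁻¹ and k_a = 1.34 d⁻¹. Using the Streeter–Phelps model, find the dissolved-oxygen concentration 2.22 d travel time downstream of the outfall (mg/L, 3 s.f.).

DO ≈ 6.38 mg/L

Mixed DO = (10.3×8.89 + 2.29×1.06)/(10.3+2.29) = 93.99/12.59 = 7.466 mg/L.
Mixed L₀ = (10.3×4.40 + 2.29×110)/(12.59) = 297.2/12.59 = 23.61 mg/L.
Initial deficit D₀ = C_s − DO₀ = 9.25 − 7.466 = 1.784 mg/L.
D(2.22) = [0.243×23.61/(1.34−0.243)](e^(−0.243×2.22) − e^(−1.34×2.22)) + 1.784 e^(−1.34×2.22)
= 5.229 × (0.5831 − 0.05106) + 1.784 × 0.05106 = 2.873 mg/L.
DO = 9.25 − 2.873 = 6.377 mg/L.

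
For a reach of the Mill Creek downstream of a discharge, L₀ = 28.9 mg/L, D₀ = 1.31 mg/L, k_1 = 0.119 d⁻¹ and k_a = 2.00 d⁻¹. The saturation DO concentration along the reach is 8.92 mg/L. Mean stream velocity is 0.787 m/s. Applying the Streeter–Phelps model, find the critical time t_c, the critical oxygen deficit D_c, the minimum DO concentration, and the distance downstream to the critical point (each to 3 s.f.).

t_c ≈ 0.830 d; D_c ≈ 1.56 mg/L; min DO ≈ 7.36 mg/L; x_c ≈ 56.4 km

At the critical point dD/dt = 0, so k_1 L₀ e^(−k_1 t) = k_a D. Substituting D(t) from the Streeter–Phelps equation and solving for t gives
t_c = ln[(k_a/k_1)(1 − D₀(k_a−k_1)/(k_1 L₀))] / (k_a−k_1).
Here k_a−k_1 = 1.881 d⁻¹ and 1 − D₀(k_a−k_1)/(k_1 L₀) = 1 − 1.31×1.881/(0.119×28.9) = 0.2835, so
t_c = ln(16.81 × 0.2835) / 1.881 = 1.561 / 1.881 = 0.8300 d.
L(t_c) = L₀ e^(−k_1 t_c) = 28.9 × 0.9060 = 26.18 mg/L, and at the critical point k_a D_c = k_1 L, so D_c = (0.119/2.00) × 26.18 = 1.558 mg/L.
Minimum DO = C_s − D_c = 8.92 − 1.558 = 7.362 mg/L.
x_c = v t_c = 0.787 m/s × 0.8300 d × 86400 s/d = 56440 m ≈ 56.4 km.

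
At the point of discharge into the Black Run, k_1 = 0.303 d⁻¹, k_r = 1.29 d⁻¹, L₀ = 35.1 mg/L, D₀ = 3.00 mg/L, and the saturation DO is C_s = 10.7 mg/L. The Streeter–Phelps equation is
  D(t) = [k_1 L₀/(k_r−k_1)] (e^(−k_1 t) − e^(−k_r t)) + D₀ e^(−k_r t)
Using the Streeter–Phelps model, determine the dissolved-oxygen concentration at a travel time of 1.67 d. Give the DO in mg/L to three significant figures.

k_1 L₀/(k_r−k_1) = 0.303×35.1/(1.29−0.303) = 10.64/0.9870 = 10.78 mg/L.
e^(−k_1 t) = e^(−0.303×1.670) = 0.6029; e^(−k_r t) = e^(−1.29×1.670) = 0.1160.
D = 10.78 × (0.6029 − 0.1160) + 3.00 × 0.1160 = 5.247 + 0.3480 = 5.595 mg/L.
DO = C_s − D = 10.7 − 5.595 = 5.105 mg/L.

DO ≈ 5.11 mg/L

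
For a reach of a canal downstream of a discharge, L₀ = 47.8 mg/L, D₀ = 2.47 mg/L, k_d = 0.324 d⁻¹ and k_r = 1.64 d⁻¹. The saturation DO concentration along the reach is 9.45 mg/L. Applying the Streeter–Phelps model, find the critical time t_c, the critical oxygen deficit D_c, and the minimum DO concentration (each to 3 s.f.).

t_c ≈ 1.05 d; D_c ≈ 6.71 mg/L; min DO ≈ 2.74 mg/L

With k_r/k_d = 5.062 and 1 − D₀(k_r−k_d)/(k_d L₀) = 0.7901,
t_c = ln(5.062 × 0.7901) / (1.64 − 0.324) = ln(3.999) / 1.316 = 1.386/1.316 = 1.053 d.
D_c = (k_d/k_r) L₀ e^(−k_d t_c) = (0.324/1.64) × 47.8 × e^(−0.324×1.053) = 0.1976 × 47.8 × 0.7109 = 6.713 mg/L.
Minimum DO = C_s − D_c = 9.45 − 6.713 = 2.737 mg/L.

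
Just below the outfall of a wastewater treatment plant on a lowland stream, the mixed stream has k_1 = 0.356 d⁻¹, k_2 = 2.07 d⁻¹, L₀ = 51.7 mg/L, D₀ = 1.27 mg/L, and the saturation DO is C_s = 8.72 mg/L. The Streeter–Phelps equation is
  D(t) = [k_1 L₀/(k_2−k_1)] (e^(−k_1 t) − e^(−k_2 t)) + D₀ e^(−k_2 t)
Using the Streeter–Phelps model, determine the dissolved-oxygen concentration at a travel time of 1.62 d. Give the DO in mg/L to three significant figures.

DO ≈ 3.02 mg/L

k_1 L₀/(k_2−k_1) = 0.356×51.7/(2.07−0.356) = 18.41/1.714 = 10.74 mg/L.
e^(−k_1 t) = e^(−0.356×1.620) = 0.5617; e^(−k_2 t) = e^(−2.07×1.620) = 0.03497.
D = 10.74 × (0.5617 − 0.03497) + 1.27 × 0.03497 = 5.657 + 0.04441 = 5.701 mg/L.
DO = C_s − D = 8.72 − 5.701 = 3.019 mg/L.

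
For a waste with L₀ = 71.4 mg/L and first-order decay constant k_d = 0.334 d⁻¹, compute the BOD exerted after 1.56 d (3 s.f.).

y_t = L₀(1 − e^(−k_d t)) = 71.4 × (1 − e^(−0.334×1.56))
= 71.4 × (1 − 0.5939) = 71.4 × 0.4061 = 29.00 mg/L.

y ≈ 29.0 mg/L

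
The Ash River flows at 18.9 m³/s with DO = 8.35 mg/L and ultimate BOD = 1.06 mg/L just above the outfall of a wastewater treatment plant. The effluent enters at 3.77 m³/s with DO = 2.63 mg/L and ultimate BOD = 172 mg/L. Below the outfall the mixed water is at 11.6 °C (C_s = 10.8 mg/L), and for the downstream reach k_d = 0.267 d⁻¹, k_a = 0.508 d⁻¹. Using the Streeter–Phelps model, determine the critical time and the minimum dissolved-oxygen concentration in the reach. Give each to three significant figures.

Mixed DO = (18.9×8.35 + 3.77×2.63)/(18.9+3.77) = 167.7/22.67 = 7.399 mg/L.
Mixed L₀ = (18.9×1.06 + 3.77×172)/(22.67) = 668.5/22.67 = 29.49 mg/L.
Initial deficit D₀ = C_s − DO₀ = 10.8 − 7.399 = 3.401 mg/L.
t_c = (1/0.2410) ln[(0.508/0.267)(1 − 3.401×0.2410/(0.267×29.49))] = 4.149 × ln(1.705) = 2.213 d.
D_c = (0.267/0.508) × 29.49 × e^(−0.267×2.213) = 0.5256 × 29.49 × 0.5539 = 8.584 mg/L.
Minimum DO = 10.8 − 8.584 = 2.216 mg/L.

t_c ≈ 2.21 d; minimum DO ≈ 2.22 mg/L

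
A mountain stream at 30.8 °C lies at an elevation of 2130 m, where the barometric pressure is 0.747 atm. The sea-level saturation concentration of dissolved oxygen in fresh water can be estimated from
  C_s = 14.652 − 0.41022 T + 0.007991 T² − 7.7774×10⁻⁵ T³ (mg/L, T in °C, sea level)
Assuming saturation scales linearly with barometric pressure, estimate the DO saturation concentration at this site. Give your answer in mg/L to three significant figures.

At sea level: C_s = 14.652 − 0.41022×30.8 + 0.007991×30.8² − 7.7774×10⁻⁵×30.8³ = 7.325 mg/L.
Pressure correction: C_s' = 7.325 × 0.747 = 5.472 mg/L.

C_s ≈ 5.47 mg/L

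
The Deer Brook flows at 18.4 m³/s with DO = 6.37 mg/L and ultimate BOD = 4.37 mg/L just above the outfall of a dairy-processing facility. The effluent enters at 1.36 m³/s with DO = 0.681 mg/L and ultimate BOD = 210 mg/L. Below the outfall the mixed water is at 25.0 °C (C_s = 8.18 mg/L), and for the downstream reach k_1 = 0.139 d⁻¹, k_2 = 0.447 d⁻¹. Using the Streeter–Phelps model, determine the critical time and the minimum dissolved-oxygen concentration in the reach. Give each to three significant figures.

Mixed DO = (18.4×6.37 + 1.36×0.681)/(18.4+1.36) = 118.1/19.76 = 5.978 mg/L.
Mixed L₀ = (18.4×4.37 + 1.36×210)/(19.76) = 366.0/19.76 = 18.52 mg/L.
Initial deficit D₀ = C_s − DO₀ = 8.18 − 5.978 = 2.202 mg/L.
t_c = (1/0.3080) ln[(0.447/0.139)(1 − 2.202×0.3080/(0.139×18.52))] = 3.247 × ln(2.369) = 2.800 d.
D_c = (0.139/0.447) × 18.52 × e^(−0.139×2.800) = 0.3110 × 18.52 × 0.6776 = 3.903 mg/L.
Minimum DO = 8.18 − 3.903 = 4.277 mg/L.

t_c ≈ 2.80 d; minimum DO ≈ 4.28 mg/L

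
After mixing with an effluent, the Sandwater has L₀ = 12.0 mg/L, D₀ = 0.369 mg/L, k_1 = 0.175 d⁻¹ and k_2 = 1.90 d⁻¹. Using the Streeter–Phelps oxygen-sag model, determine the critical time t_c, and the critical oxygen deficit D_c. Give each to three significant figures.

At the critical point dD/dt = 0, so k_1 L₀ e^(−k_1 t) = k_2 D. Substituting D(t) from the Streeter–Phelps equation and solving for t gives
t_c = ln[(k_2/k_1)(1 − D₀(k_2−k_1)/(k_1 L₀))] / (k_2−k_1).
Here k_2−k_1 = 1.725 d⁻¹ and 1 − D₀(k_2−k_1)/(k_1 L₀) = 1 − 0.369×1.725/(0.175×12.0) = 0.6969, so
t_c = ln(10.86 × 0.6969) / 1.725 = 2.024 / 1.725 = 1.173 d.
L(t_c) = L₀ e^(−k_1 t_c) = 12.0 × 0.8144 = 9.773 mg/L, and at the critical point k_2 D_c = k_1 L, so D_c = (0.175/1.90) × 9.773 = 0.9001 mg/L.

t_c ≈ 1.17 d; D_c ≈ 0.900 mg/L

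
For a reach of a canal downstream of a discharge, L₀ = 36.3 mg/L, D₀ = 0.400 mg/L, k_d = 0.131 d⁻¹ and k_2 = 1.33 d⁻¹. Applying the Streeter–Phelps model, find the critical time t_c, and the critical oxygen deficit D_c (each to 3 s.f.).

t_c ≈ 1.84 d; D_c ≈ 2.81 mg/L

At the critical point dD/dt = 0, so k_d L₀ e^(−k_d t) = k_2 D. Substituting D(t) from the Streeter–Phelps equation and solving for t gives
t_c = ln[(k_2/k_d)(1 − D₀(k_2−k_d)/(k_d L₀))] / (k_2−k_d).
Here k_2−k_d = 1.199 d⁻¹ and 1 − D₀(k_2−k_d)/(k_d L₀) = 1 − 0.400×1.199/(0.131×36.3) = 0.8991, so
t_c = ln(10.15 × 0.8991) / 1.199 = 2.211 / 1.199 = 1.844 d.
D_c = (k_d/k_2) L₀ e^(−k_d t_c) = (0.131/1.33) × 36.3 × e^(−0.131×1.844) = 0.09850 × 36.3 × 0.7854 = 2.808 mg/L.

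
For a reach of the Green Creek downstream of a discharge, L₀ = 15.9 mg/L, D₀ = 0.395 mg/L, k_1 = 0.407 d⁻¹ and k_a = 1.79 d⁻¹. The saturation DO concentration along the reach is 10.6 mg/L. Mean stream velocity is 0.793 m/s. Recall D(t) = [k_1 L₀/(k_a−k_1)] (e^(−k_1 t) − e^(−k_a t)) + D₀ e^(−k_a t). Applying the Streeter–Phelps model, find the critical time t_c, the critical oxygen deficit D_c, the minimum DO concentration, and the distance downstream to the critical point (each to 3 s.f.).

t_c = [1/(k_a−k_1)] ln[(k_a/k_1)(1 − D₀(k_a−k_1)/(k_1 L₀))]
= [1/(1.79−0.407)] ln[(1.79/0.407)(1 − 0.395×1.383/(0.407×15.9))]
= (1/1.383) ln[4.398 × 0.9156] = 0.7231 × ln(4.027) = 0.7231 × 1.393 = 1.007 d.
D_c = (k_1/k_a) L₀ e^(−k_1 t_c) = (0.407/1.79) × 15.9 × e^(−0.407×1.007) = 0.2274 × 15.9 × 0.6637 = 2.399 mg/L.
Minimum DO = C_s − D_c = 10.6 − 2.399 = 8.201 mg/L.
x_c = v t_c = 0.793 m/s × 1.007 d × 86400 s/d = 69010 m ≈ 69.0 km.

t_c ≈ 1.01 d; D_c ≈ 2.40 mg/L; min DO ≈ 8.20 mg/L; x_c ≈ 69.0 km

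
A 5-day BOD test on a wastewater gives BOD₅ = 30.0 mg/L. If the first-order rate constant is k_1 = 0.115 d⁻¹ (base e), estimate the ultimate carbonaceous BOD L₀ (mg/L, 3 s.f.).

BOD₅ = L₀(1 − e^(−5k_1)) ⇒ L₀ = BOD₅ / (1 − e^(−5×0.115))
= 30.0 / (1 − 0.5627) = 30.0 / 0.4373 = 68.60 mg/L.

L₀ ≈ 68.6 mg/L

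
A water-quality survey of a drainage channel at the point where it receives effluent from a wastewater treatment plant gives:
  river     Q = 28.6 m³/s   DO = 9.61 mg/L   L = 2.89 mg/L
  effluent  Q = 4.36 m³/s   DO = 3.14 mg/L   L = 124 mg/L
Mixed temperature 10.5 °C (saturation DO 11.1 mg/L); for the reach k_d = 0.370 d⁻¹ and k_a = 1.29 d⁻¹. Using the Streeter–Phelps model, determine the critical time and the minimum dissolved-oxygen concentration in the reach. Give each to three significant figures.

t_c ≈ 0.957 d; minimum DO ≈ 7.29 mg/L

Mixed DO = (28.6×9.61 + 4.36×3.14)/(28.6+4.36) = 288.5/32.96 = 8.754 mg/L.
Mixed L₀ = (28.6×2.89 + 4.36×124)/(32.96) = 623.3/32.96 = 18.91 mg/L.
Initial deficit D₀ = C_s − DO₀ = 11.1 − 8.754 = 2.346 mg/L.
t_c = (1/0.9200) ln[(1.29/0.370)(1 − 2.346×0.9200/(0.370×18.91))] = 1.087 × ln(2.411) = 0.9566 d.
D_c = (0.370/1.29) × 18.91 × e^(−0.370×0.9566) = 0.2868 × 18.91 × 0.7019 = 3.807 mg/L.
Minimum DO = 11.1 − 3.807 = 7.293 mg/L.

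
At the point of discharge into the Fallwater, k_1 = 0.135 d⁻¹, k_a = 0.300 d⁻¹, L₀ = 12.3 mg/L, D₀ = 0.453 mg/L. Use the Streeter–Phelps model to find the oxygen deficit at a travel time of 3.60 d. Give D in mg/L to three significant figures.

D ≈ 2.93 mg/L

k_1 L₀/(k_a−k_1) = 0.135×12.3/(0.300−0.135) = 1.661/0.1650 = 10.06 mg/L.
e^(−k_1 t) = e^(−0.135×3.600) = 0.6151; e^(−k_a t) = e^(−0.300×3.600) = 0.3396.
D = 10.06 × (0.6151 − 0.3396) + 0.453 × 0.3396 = 2.772 + 0.1538 = 2.926 mg/L.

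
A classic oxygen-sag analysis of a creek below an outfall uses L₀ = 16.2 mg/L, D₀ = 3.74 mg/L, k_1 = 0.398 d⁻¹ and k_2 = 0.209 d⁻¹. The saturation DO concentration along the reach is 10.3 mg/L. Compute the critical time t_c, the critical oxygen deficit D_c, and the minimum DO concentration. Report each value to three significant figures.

t_c = [1/(k_2−k_1)] ln[(k_2/k_1)(1 − D₀(k_2−k_1)/(k_1 L₀))]
= [1/(0.209−0.398)] ln[(0.209/0.398)(1 − 3.74×-0.1890/(0.398×16.2))]
= (1/-0.1890) ln[0.5251 × 1.110] = -5.291 × ln(0.5827) = -5.291 × -0.5401 = 2.858 d.
L(t_c) = L₀ e^(−k_1 t_c) = 16.2 × 0.3207 = 5.195 mg/L, and at the critical point k_2 D_c = k_1 L, so D_c = (0.398/0.209) × 5.195 = 9.893 mg/L.
Minimum DO = C_s − D_c = 10.3 − 9.893 = 0.4073 mg/L.

t_c ≈ 2.86 d; D_c ≈ 9.89 mg/L; min DO ≈ 0.407 mg/L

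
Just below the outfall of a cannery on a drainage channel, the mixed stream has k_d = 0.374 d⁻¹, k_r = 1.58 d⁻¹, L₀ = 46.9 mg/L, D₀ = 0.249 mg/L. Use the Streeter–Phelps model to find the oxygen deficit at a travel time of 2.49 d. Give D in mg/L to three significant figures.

k_d L₀/(k_r−k_d) = 0.374×46.9/(1.58−0.374) = 17.54/1.206 = 14.54 mg/L.
e^(−k_d t) = e^(−0.374×2.490) = 0.3941; e^(−k_r t) = e^(−1.58×2.490) = 0.01956.
D = 14.54 × (0.3941 − 0.01956) + 0.249 × 0.01956 = 5.447 + 0.004871 = 5.452 mg/L.

D ≈ 5.45 mg/L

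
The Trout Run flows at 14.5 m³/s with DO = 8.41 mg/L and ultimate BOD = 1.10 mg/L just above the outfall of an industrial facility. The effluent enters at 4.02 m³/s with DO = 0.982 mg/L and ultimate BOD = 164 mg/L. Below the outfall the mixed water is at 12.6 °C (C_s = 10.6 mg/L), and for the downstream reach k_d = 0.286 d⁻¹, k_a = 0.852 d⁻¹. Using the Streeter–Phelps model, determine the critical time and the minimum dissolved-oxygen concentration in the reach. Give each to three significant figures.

Mixed DO = (14.5×8.41 + 4.02×0.982)/(14.5+4.02) = 125.9/18.52 = 6.798 mg/L.
Mixed L₀ = (14.5×1.10 + 4.02×164)/(18.52) = 675.2/18.52 = 36.46 mg/L.
Initial deficit D₀ = C_s − DO₀ = 10.6 − 6.798 = 3.802 mg/L.
t_c = (1/0.5660) ln[(0.852/0.286)(1 − 3.802×0.5660/(0.286×36.46))] = 1.767 × ln(2.364) = 1.520 d.
D_c = (0.286/0.852) × 36.46 × e^(−0.286×1.520) = 0.3357 × 36.46 × 0.6474 = 7.923 mg/L.
Minimum DO = 10.6 − 7.923 = 2.677 mg/L.

t_c ≈ 1.52 d; minimum DO ≈ 2.68 mg/L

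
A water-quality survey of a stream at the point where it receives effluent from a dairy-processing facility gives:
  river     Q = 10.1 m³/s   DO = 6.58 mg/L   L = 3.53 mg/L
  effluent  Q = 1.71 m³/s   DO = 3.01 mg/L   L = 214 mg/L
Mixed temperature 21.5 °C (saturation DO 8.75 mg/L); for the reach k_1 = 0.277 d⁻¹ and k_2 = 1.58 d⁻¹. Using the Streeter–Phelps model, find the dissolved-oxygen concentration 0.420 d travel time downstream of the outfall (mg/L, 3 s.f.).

DO ≈ 4.65 mg/L

Mixed DO = (10.1×6.58 + 1.71×3.01)/(10.1+1.71) = 71.61/11.81 = 6.063 mg/L.
Mixed L₀ = (10.1×3.53 + 1.71×214)/(11.81) = 401.6/11.81 = 34.00 mg/L.
Initial deficit D₀ = C_s − DO₀ = 8.75 − 6.063 = 2.687 mg/L.
D(0.420) = [0.277×34.00/(1.58−0.277)](e^(−0.277×0.420) − e^(−1.58×0.420)) + 2.687 e^(−1.58×0.420)
= 7.229 × (0.8902 − 0.5150) + 2.687 × 0.5150 = 4.096 mg/L.
DO = 8.75 − 4.096 = 4.654 mg/L.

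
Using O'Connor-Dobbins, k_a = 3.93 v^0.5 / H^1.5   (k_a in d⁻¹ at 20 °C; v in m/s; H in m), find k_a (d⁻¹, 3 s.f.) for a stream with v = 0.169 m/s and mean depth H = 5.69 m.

k_a = 3.93 × 0.169^0.5 / 5.69^1.5 = 3.93 × 0.4111 / 13.57 = 0.1190 d⁻¹.

k_a ≈ 0.119 d⁻¹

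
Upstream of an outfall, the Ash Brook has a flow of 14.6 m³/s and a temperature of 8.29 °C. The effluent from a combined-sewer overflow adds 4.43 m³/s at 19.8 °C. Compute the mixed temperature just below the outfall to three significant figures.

11.0 °C

Flow-weighted mixing: C = (Q_r C_r + Q_w C_w)/(Q_r + Q_w)
= (14.6×8.29 + 4.43×19.8)/(14.6 + 4.43) = 208.7/19.03 = 10.97 °C.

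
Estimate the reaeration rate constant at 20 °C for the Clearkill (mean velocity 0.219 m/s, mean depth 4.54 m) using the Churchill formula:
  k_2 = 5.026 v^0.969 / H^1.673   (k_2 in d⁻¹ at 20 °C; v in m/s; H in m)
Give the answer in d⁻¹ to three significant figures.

k_2 ≈ 0.0918 d⁻¹

k_2 = 5.026 × 0.219^0.969 / 4.54^1.673 = 5.026 × 0.2296 / 12.57 = 0.09180 d⁻¹.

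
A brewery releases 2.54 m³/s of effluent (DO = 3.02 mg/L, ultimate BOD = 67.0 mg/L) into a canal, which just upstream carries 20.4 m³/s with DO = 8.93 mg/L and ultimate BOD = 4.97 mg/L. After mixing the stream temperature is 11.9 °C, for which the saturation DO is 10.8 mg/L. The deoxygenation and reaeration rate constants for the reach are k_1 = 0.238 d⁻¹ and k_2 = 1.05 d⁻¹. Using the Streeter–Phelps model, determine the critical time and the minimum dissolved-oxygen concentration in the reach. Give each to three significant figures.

t_c ≈ 0.227 d; minimum DO ≈ 8.26 mg/L

Mixed DO = (20.4×8.93 + 2.54×3.02)/(20.4+2.54) = 189.8/22.94 = 8.276 mg/L.
Mixed L₀ = (20.4×4.97 + 2.54×67.0)/(22.94) = 271.6/22.94 = 11.84 mg/L.
Initial deficit D₀ = C_s − DO₀ = 10.8 − 8.276 = 2.524 mg/L.
t_c = (1/0.8120) ln[(1.05/0.238)(1 − 2.524×0.8120/(0.238×11.84))] = 1.232 × ln(1.202) = 0.2267 d.
D_c = (0.238/1.05) × 11.84 × e^(−0.238×0.2267) = 0.2267 × 11.84 × 0.9475 = 2.542 mg/L.
Minimum DO = 10.8 − 2.542 = 8.258 mg/L.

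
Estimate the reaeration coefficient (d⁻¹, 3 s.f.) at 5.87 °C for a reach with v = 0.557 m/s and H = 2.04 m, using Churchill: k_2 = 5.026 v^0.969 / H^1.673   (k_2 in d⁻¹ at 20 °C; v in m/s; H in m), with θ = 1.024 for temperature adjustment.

k_2(20) = 5.026 × 0.557^0.969 / 2.04^1.673 = 5.026 × 0.5672 / 3.296 = 0.8649 d⁻¹.
k_2(5.87) = 0.8649 × 1.024^(5.87−20) = 0.8649 × 0.7153 = 0.6186 d⁻¹.

k_2 ≈ 0.619 d⁻¹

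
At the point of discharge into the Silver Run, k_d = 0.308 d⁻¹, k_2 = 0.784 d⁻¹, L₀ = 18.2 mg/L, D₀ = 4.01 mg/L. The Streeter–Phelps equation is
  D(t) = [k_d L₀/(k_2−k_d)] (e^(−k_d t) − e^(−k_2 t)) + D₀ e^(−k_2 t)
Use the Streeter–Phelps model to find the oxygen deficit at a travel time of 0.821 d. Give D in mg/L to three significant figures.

k_d L₀/(k_2−k_d) = 0.308×18.2/(0.784−0.308) = 5.606/0.4760 = 11.78 mg/L.
e^(−k_d t) = e^(−0.308×0.8210) = 0.7766; e^(−k_2 t) = e^(−0.784×0.8210) = 0.5254.
D = 11.78 × (0.7766 − 0.5254) + 4.01 × 0.5254 = 2.958 + 2.107 = 5.065 mg/L.

D ≈ 5.07 mg/L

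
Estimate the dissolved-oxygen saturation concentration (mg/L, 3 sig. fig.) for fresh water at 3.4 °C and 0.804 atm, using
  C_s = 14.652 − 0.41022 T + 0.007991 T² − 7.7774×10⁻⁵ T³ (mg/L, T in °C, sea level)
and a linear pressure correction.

At sea level: C_s = 14.652 − 0.41022×3.4 + 0.007991×3.4² − 7.7774×10⁻⁵×3.4³ = 13.35 mg/L.
Pressure correction: C_s' = 13.35 × 0.804 = 10.73 mg/L.

C_s ≈ 10.7 mg/L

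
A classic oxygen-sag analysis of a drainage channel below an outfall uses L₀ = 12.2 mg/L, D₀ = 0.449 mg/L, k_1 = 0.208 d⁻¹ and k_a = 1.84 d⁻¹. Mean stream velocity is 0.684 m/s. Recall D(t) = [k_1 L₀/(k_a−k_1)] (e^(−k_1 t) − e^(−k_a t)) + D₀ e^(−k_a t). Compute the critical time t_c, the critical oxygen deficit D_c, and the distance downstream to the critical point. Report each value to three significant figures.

t_c ≈ 1.13 d; D_c ≈ 1.09 mg/L; x_c ≈ 66.6 km

At the critical point dD/dt = 0, so k_1 L₀ e^(−k_1 t) = k_a D. Substituting D(t) from the Streeter–Phelps equation and solving for t gives
t_c = ln[(k_a/k_1)(1 − D₀(k_a−k_1)/(k_1 L₀))] / (k_a−k_1).
Here k_a−k_1 = 1.632 d⁻¹ and 1 − D₀(k_a−k_1)/(k_1 L₀) = 1 − 0.449×1.632/(0.208×12.2) = 0.7112, so
t_c = ln(8.846 × 0.7112) / 1.632 = 1.839 / 1.632 = 1.127 d.
L(t_c) = L₀ e^(−k_1 t_c) = 12.2 × 0.7910 = 9.651 mg/L, and at the critical point k_a D_c = k_1 L, so D_c = (0.208/1.84) × 9.651 = 1.091 mg/L.
x_c = v t_c = 0.684 m/s × 1.127 d × 86400 s/d = 66600 m ≈ 66.6 km.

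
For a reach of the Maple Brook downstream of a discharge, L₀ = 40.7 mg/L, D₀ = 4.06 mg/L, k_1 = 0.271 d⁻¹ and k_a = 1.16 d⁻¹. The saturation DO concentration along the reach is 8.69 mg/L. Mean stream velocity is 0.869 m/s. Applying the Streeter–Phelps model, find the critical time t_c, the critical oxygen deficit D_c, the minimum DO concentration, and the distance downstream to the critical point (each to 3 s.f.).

t_c ≈ 1.19 d; D_c ≈ 6.89 mg/L; min DO ≈ 1.80 mg/L; x_c ≈ 89.3 km

t_c = [1/(k_a−k_1)] ln[(k_a/k_1)(1 − D₀(k_a−k_1)/(k_1 L₀))]
= [1/(1.16−0.271)] ln[(1.16/0.271)(1 − 4.06×0.8890/(0.271×40.7))]
= (1/0.8890) ln[4.280 × 0.6728] = 1.125 × ln(2.880) = 1.125 × 1.058 = 1.190 d.
D_c = (k_1/k_a) L₀ e^(−k_1 t_c) = (0.271/1.16) × 40.7 × e^(−0.271×1.190) = 0.2336 × 40.7 × 0.7244 = 6.888 mg/L.
Minimum DO = C_s − D_c = 8.69 − 6.888 = 1.802 mg/L.
x_c = v t_c = 0.869 m/s × 1.190 d × 86400 s/d = 89330 m ≈ 89.3 km.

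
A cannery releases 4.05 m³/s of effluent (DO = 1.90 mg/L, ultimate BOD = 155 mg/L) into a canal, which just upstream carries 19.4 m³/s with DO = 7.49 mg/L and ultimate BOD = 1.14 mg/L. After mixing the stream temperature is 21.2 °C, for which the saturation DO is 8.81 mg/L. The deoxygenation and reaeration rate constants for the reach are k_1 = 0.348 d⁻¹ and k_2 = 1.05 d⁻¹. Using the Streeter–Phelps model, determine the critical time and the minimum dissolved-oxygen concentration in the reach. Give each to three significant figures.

Mixed DO = (19.4×7.49 + 4.05×1.90)/(19.4+4.05) = 153.0/23.45 = 6.525 mg/L.
Mixed L₀ = (19.4×1.14 + 4.05×155)/(23.45) = 649.9/23.45 = 27.71 mg/L.
Initial deficit D₀ = C_s − DO₀ = 8.81 − 6.525 = 2.285 mg/L.
t_c = (1/0.7020) ln[(1.05/0.348)(1 − 2.285×0.7020/(0.348×27.71))] = 1.425 × ln(2.515) = 1.314 d.
D_c = (0.348/1.05) × 27.71 × e^(−0.348×1.314) = 0.3314 × 27.71 × 0.6330 = 5.814 mg/L.
Minimum DO = 8.81 − 5.814 = 2.996 mg/L.

t_c ≈ 1.31 d; minimum DO ≈ 3.00 mg/L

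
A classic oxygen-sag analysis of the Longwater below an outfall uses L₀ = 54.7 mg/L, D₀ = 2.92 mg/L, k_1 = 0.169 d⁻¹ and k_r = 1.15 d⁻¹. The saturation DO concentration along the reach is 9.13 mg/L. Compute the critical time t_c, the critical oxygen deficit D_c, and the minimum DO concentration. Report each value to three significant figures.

At the critical point dD/dt = 0, so k_1 L₀ e^(−k_1 t) = k_r D. Substituting D(t) from the Streeter–Phelps equation and solving for t gives
t_c = ln[(k_r/k_1)(1 − D₀(k_r−k_1)/(k_1 L₀))] / (k_r−k_1).
Here k_r−k_1 = 0.9810 d⁻¹ and 1 − D₀(k_r−k_1)/(k_1 L₀) = 1 − 2.92×0.9810/(0.169×54.7) = 0.6901, so
t_c = ln(6.805 × 0.6901) / 0.9810 = 1.547 / 0.9810 = 1.577 d.
L(t_c) = L₀ e^(−k_1 t_c) = 54.7 × 0.7661 = 41.90 mg/L, and at the critical point k_r D_c = k_1 L, so D_c = (0.169/1.15) × 41.90 = 6.158 mg/L.
Minimum DO = C_s − D_c = 9.13 − 6.158 = 2.972 mg/L.

t_c ≈ 1.58 d; D_c ≈ 6.16 mg/L; min DO ≈ 2.97 mg/L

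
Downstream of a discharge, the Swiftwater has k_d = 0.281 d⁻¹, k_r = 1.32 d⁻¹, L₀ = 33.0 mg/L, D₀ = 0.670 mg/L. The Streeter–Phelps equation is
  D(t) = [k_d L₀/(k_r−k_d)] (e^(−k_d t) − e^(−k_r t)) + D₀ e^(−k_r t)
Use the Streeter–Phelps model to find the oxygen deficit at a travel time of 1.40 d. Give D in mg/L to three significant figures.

k_d L₀/(k_r−k_d) = 0.281×33.0/(1.32−0.281) = 9.273/1.039 = 8.925 mg/L.
e^(−k_d t) = e^(−0.281×1.400) = 0.6748; e^(−k_r t) = e^(−1.32×1.400) = 0.1576.
D = 8.925 × (0.6748 − 0.1576) + 0.670 × 0.1576 = 4.616 + 0.1056 = 4.722 mg/L.

D ≈ 4.72 mg/L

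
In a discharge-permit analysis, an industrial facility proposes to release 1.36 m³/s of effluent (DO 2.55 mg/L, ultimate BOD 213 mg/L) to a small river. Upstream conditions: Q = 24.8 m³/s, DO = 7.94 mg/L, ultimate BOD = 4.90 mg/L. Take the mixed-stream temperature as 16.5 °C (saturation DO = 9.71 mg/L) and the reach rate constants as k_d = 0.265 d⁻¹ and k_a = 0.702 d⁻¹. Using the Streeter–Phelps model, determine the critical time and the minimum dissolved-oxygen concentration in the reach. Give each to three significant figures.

t_c ≈ 1.68 d; minimum DO ≈ 5.90 mg/L

Mixed DO = (24.8×7.94 + 1.36×2.55)/(24.8+1.36) = 200.4/26.16 = 7.660 mg/L.
Mixed L₀ = (24.8×4.90 + 1.36×213)/(26.16) = 411.2/26.16 = 15.72 mg/L.
Initial deficit D₀ = C_s − DO₀ = 9.71 − 7.660 = 2.050 mg/L.
t_c = (1/0.4370) ln[(0.702/0.265)(1 − 2.050×0.4370/(0.265×15.72))] = 2.288 × ln(2.079) = 1.675 d.
D_c = (0.265/0.702) × 15.72 × e^(−0.265×1.675) = 0.3775 × 15.72 × 0.6415 = 3.807 mg/L.
Minimum DO = 9.71 − 3.807 = 5.903 mg/L.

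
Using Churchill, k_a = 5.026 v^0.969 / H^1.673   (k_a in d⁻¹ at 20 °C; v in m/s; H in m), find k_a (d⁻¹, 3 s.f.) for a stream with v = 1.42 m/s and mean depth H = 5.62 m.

k_a = 5.026 × 1.42^0.969 / 5.62^1.673 = 5.026 × 1.405 / 17.96 = 0.3931 d⁻¹.

k_a ≈ 0.393 d⁻¹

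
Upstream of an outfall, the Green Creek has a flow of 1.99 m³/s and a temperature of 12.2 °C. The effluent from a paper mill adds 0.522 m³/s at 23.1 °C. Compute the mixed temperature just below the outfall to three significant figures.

14.5 °C

Flow-weighted mixing: C = (Q_r C_r + Q_w C_w)/(Q_r + Q_w)
= (1.99×12.2 + 0.522×23.1)/(1.99 + 0.522) = 36.34/2.512 = 14.47 °C.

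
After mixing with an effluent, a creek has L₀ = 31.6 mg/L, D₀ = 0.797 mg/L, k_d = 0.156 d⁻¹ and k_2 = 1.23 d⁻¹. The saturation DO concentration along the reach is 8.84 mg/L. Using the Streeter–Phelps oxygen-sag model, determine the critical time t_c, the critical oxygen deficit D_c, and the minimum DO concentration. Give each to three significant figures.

t_c = [1/(k_2−k_d)] ln[(k_2/k_d)(1 − D₀(k_2−k_d)/(k_d L₀))]
= [1/(1.23−0.156)] ln[(1.23/0.156)(1 − 0.797×1.074/(0.156×31.6))]
= (1/1.074) ln[7.885 × 0.8264] = 0.9311 × ln(6.516) = 0.9311 × 1.874 = 1.745 d.
D_c = (k_d/k_2) L₀ e^(−k_d t_c) = (0.156/1.23) × 31.6 × e^(−0.156×1.745) = 0.1268 × 31.6 × 0.7617 = 3.053 mg/L.
Minimum DO = C_s − D_c = 8.84 − 3.053 = 5.787 mg/L.

t_c ≈ 1.75 d; D_c ≈ 3.05 mg/L; min DO ≈ 5.79 mg/L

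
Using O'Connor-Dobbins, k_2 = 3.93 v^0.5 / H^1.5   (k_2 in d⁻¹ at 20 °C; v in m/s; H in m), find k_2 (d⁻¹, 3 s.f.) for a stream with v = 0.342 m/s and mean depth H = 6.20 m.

k_2 ≈ 0.149 d⁻¹

k_2 = 3.93 × 0.342^0.5 / 6.20^1.5 = 3.93 × 0.5848 / 15.44 = 0.1489 d⁻¹.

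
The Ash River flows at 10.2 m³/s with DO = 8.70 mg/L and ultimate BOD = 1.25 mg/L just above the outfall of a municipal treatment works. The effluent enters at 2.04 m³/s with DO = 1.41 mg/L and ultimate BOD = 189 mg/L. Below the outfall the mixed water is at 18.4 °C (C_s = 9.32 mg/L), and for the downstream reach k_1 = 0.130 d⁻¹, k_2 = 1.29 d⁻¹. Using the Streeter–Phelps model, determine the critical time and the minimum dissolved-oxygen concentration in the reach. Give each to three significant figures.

t_c ≈ 1.38 d; minimum DO ≈ 6.58 mg/L

Mixed DO = (10.2×8.70 + 2.04×1.41)/(10.2+2.04) = 91.62/12.24 = 7.485 mg/L.
Mixed L₀ = (10.2×1.25 + 2.04×189)/(12.24) = 398.3/12.24 = 32.54 mg/L.
Initial deficit D₀ = C_s − DO₀ = 9.32 − 7.485 = 1.835 mg/L.
t_c = (1/1.160) ln[(1.29/0.130)(1 − 1.835×1.160/(0.130×32.54))] = 0.8621 × ln(4.930) = 1.375 d.
D_c = (0.130/1.29) × 32.54 × e^(−0.130×1.375) = 0.1008 × 32.54 × 0.8363 = 2.742 mg/L.
Minimum DO = 9.32 − 2.742 = 6.578 mg/L.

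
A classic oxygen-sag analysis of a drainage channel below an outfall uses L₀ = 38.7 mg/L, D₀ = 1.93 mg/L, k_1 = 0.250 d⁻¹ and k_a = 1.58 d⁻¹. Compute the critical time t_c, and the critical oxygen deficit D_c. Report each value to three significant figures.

t_c ≈ 1.15 d; D_c ≈ 4.59 mg/L

At the critical point dD/dt = 0, so k_1 L₀ e^(−k_1 t) = k_a D. Substituting D(t) from the Streeter–Phelps equation and solving for t gives
t_c = ln[(k_a/k_1)(1 − D₀(k_a−k_1)/(k_1 L₀))] / (k_a−k_1).
Here k_a−k_1 = 1.330 d⁻¹ and 1 − D₀(k_a−k_1)/(k_1 L₀) = 1 − 1.93×1.330/(0.250×38.7) = 0.7347, so
t_c = ln(6.320 × 0.7347) / 1.330 = 1.535 / 1.330 = 1.154 d.
D_c = (k_1/k_a) L₀ e^(−k_1 t_c) = (0.250/1.58) × 38.7 × e^(−0.250×1.154) = 0.1582 × 38.7 × 0.7493 = 4.588 mg/L.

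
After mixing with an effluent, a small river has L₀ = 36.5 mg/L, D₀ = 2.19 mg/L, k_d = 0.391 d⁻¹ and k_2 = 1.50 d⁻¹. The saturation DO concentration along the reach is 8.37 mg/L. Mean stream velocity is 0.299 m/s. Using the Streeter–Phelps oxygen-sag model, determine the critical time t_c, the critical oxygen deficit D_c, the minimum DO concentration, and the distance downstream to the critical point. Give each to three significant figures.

t_c ≈ 1.04 d; D_c ≈ 6.33 mg/L; min DO ≈ 2.04 mg/L; x_c ≈ 27.0 km

t_c = [1/(k_2−k_d)] ln[(k_2/k_d)(1 − D₀(k_2−k_d)/(k_d L₀))]
= [1/(1.50−0.391)] ln[(1.50/0.391)(1 − 2.19×1.109/(0.391×36.5))]
= (1/1.109) ln[3.836 × 0.8298] = 0.9017 × ln(3.183) = 0.9017 × 1.158 = 1.044 d.
D_c = (k_d/k_2) L₀ e^(−k_d t_c) = (0.391/1.50) × 36.5 × e^(−0.391×1.044) = 0.2607 × 36.5 × 0.6648 = 6.325 mg/L.
Minimum DO = C_s − D_c = 8.37 − 6.325 = 2.045 mg/L.
x_c = v t_c = 0.299 m/s × 1.044 d × 86400 s/d = 26970 m ≈ 27.0 km.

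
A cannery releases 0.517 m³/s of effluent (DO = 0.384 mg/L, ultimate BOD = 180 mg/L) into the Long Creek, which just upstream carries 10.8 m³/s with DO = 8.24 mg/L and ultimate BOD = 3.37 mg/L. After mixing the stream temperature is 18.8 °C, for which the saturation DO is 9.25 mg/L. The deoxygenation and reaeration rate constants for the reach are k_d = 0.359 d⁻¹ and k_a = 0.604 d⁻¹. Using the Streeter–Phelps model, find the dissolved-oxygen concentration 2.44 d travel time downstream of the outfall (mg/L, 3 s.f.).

Mixed DO = (10.8×8.24 + 0.517×0.384)/(10.8+0.517) = 89.19/11.32 = 7.881 mg/L.
Mixed L₀ = (10.8×3.37 + 0.517×180)/(11.32) = 129.5/11.32 = 11.44 mg/L.
Initial deficit D₀ = C_s − DO₀ = 9.25 − 7.881 = 1.369 mg/L.
D(2.44) = [0.359×11.44/(0.604−0.359)](e^(−0.359×2.44) − e^(−0.604×2.44)) + 1.369 e^(−0.604×2.44)
= 16.76 × (0.4165 − 0.2291) + 1.369 × 0.2291 = 3.455 mg/L.
DO = 9.25 − 3.455 = 5.795 mg/L.

DO ≈ 5.80 mg/L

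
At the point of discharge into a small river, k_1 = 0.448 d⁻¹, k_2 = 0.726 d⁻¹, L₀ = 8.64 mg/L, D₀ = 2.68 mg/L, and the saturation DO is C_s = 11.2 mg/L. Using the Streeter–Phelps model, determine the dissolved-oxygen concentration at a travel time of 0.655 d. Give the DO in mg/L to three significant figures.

k_1 L₀/(k_2−k_1) = 0.448×8.64/(0.726−0.448) = 3.871/0.2780 = 13.92 mg/L.
e^(−k_1 t) = e^(−0.448×0.6550) = 0.7457; e^(−k_2 t) = e^(−0.726×0.6550) = 0.6216.
D = 13.92 × (0.7457 − 0.6216) + 2.68 × 0.6216 = 1.728 + 1.666 = 3.394 mg/L.
DO = C_s − D = 11.2 − 3.394 = 7.806 mg/L.

DO ≈ 7.81 mg/L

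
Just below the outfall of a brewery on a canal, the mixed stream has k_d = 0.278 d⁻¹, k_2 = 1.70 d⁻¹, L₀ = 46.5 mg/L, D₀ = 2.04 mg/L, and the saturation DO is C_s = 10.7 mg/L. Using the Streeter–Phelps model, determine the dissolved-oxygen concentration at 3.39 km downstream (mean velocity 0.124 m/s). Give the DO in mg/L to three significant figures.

Travel time t = x/v = 3.39 km / (0.124 m/s) = 3390 m / 0.124 m/s = 27340 s = 0.3164 d.
k_d L₀/(k_2−k_d) = 0.278×46.5/(1.70−0.278) = 12.93/1.422 = 9.091 mg/L.
e^(−k_d t) = e^(−0.278×0.3164) = 0.9158; e^(−k_2 t) = e^(−1.70×0.3164) = 0.5840.
D = 9.091 × (0.9158 − 0.5840) + 2.04 × 0.5840 = 3.017 + 1.191 = 4.208 mg/L.
DO = C_s − D = 10.7 − 4.208 = 6.492 mg/L.

DO ≈ 6.49 mg/L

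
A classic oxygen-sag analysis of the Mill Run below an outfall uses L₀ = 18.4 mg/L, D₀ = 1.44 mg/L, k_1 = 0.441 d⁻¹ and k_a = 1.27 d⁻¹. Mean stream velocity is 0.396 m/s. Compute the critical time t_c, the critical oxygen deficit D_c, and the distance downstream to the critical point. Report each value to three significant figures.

t_c ≈ 1.08 d; D_c ≈ 3.96 mg/L; x_c ≈ 37.1 km

With k_a/k_1 = 2.880 and 1 − D₀(k_a−k_1)/(k_1 L₀) = 0.8529,
t_c = ln(2.880 × 0.8529) / (1.27 − 0.441) = ln(2.456) / 0.8290 = 0.8986/0.8290 = 1.084 d.
D_c = (k_1/k_a) L₀ e^(−k_1 t_c) = (0.441/1.27) × 18.4 × e^(−0.441×1.084) = 0.3472 × 18.4 × 0.6200 = 3.961 mg/L.
x_c = v t_c = 0.396 m/s × 1.084 d × 86400 s/d = 37090 m ≈ 37.1 km.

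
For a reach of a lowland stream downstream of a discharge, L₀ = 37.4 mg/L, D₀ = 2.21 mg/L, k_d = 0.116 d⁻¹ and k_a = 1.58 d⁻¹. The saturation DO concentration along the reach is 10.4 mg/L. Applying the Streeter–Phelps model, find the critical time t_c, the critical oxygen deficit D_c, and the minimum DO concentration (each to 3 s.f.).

With k_a/k_d = 13.62 and 1 − D₀(k_a−k_d)/(k_d L₀) = 0.2542,
t_c = ln(13.62 × 0.2542) / (1.58 − 0.116) = ln(3.463) / 1.464 = 1.242/1.464 = 0.8484 d.
L(t_c) = L₀ e^(−k_d t_c) = 37.4 × 0.9063 = 33.89 mg/L, and at the critical point k_a D_c = k_d L, so D_c = (0.116/1.58) × 33.89 = 2.488 mg/L.
Minimum DO = C_s − D_c = 10.4 − 2.488 = 7.912 mg/L.

t_c ≈ 0.848 d; D_c ≈ 2.49 mg/L; min DO ≈ 7.91 mg/L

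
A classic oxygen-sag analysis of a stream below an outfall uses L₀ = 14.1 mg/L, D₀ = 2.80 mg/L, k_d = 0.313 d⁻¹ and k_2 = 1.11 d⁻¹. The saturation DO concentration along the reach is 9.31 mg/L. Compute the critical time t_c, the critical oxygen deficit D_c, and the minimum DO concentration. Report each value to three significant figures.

t_c ≈ 0.704 d; D_c ≈ 3.19 mg/L; min DO ≈ 6.12 mg/L

t_c = [1/(k_2−k_d)] ln[(k_2/k_d)(1 − D₀(k_2−k_d)/(k_d L₀))]
= [1/(1.11−0.313)] ln[(1.11/0.313)(1 − 2.80×0.7970/(0.313×14.1))]
= (1/0.7970) ln[3.546 × 0.4943] = 1.255 × ln(1.753) = 1.255 × 0.5614 = 0.7044 d.
D_c = (k_d/k_2) L₀ e^(−k_d t_c) = (0.313/1.11) × 14.1 × e^(−0.313×0.7044) = 0.2820 × 14.1 × 0.8021 = 3.189 mg/L.
Minimum DO = C_s − D_c = 9.31 − 3.189 = 6.121 mg/L.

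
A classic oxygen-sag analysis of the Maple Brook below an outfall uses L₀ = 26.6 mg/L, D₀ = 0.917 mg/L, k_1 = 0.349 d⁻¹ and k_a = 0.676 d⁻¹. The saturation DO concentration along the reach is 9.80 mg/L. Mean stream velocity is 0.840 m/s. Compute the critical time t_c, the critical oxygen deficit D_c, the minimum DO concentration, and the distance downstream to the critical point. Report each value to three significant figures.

At the critical point dD/dt = 0, so k_1 L₀ e^(−k_1 t) = k_a D. Substituting D(t) from the Streeter–Phelps equation and solving for t gives
t_c = ln[(k_a/k_1)(1 − D₀(k_a−k_1)/(k_1 L₀))] / (k_a−k_1).
Here k_a−k_1 = 0.3270 d⁻¹ and 1 − D₀(k_a−k_1)/(k_1 L₀) = 1 − 0.917×0.3270/(0.349×26.6) = 0.9677, so
t_c = ln(1.937 × 0.9677) / 0.3270 = 0.6283 / 0.3270 = 1.921 d.
D_c = (k_1/k_a) L₀ e^(−k_1 t_c) = (0.349/0.676) × 26.6 × e^(−0.349×1.921) = 0.5163 × 26.6 × 0.5114 = 7.023 mg/L.
Minimum DO = C_s − D_c = 9.80 − 7.023 = 2.777 mg/L.
x_c = v t_c = 0.840 m/s × 1.921 d × 86400 s/d = 139400 m ≈ 139 km.

t_c ≈ 1.92 d; D_c ≈ 7.02 mg/L; min DO ≈ 2.78 mg/L; x_c ≈ 139 km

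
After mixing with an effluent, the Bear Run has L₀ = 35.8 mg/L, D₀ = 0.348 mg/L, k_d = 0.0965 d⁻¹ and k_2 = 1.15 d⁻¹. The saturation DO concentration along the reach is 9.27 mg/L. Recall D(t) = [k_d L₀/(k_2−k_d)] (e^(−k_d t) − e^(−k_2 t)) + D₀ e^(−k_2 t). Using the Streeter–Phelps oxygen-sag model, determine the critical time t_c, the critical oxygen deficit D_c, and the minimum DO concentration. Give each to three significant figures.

t_c ≈ 2.25 d; D_c ≈ 2.42 mg/L; min DO ≈ 6.85 mg/L

t_c = [1/(k_2−k_d)] ln[(k_2/k_d)(1 − D₀(k_2−k_d)/(k_d L₀))]
= [1/(1.15−0.0965)] ln[(1.15/0.0965)(1 − 0.348×1.053/(0.0965×35.8))]
= (1/1.053) ln[11.92 × 0.8939] = 0.9492 × ln(10.65) = 0.9492 × 2.366 = 2.246 d.
L(t_c) = L₀ e^(−k_d t_c) = 35.8 × 0.8052 = 28.82 mg/L, and at the critical point k_2 D_c = k_d L, so D_c = (0.0965/1.15) × 28.82 = 2.419 mg/L.
Minimum DO = C_s − D_c = 9.27 − 2.419 = 6.851 mg/L.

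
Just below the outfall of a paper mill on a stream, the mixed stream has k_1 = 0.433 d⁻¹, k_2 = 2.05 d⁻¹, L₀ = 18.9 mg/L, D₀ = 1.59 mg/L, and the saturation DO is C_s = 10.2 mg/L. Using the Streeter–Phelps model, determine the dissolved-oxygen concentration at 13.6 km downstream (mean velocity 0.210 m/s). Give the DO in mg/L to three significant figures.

DO ≈ 7.29 mg/L

Travel time t = x/v = 13.6 km / (0.210 m/s) = 13600 m / 0.210 m/s = 64760 s = 0.7496 d.
k_1 L₀/(k_2−k_1) = 0.433×18.9/(2.05−0.433) = 8.184/1.617 = 5.061 mg/L.
e^(−k_1 t) = e^(−0.433×0.7496) = 0.7228; e^(−k_2 t) = e^(−2.05×0.7496) = 0.2151.
D = 5.061 × (0.7228 − 0.2151) + 1.59 × 0.2151 = 2.570 + 0.3420 = 2.912 mg/L.
DO = C_s − D = 10.2 − 2.912 = 7.288 mg/L.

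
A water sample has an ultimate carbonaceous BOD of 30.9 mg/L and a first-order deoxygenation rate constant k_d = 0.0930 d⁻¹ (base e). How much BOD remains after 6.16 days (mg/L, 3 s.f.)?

L ≈ 17.4 mg/L

L_t = L₀ e^(−k_d t) = 30.9 × e^(−0.0930×6.16) = 30.9 × 0.5639 = 17.42 mg/L.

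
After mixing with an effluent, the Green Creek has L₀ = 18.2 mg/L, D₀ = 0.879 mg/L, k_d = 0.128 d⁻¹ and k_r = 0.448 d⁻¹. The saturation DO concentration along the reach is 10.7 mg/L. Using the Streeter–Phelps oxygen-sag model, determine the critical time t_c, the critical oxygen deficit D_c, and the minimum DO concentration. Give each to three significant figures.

At the critical point dD/dt = 0, so k_d L₀ e^(−k_d t) = k_r D. Substituting D(t) from the Streeter–Phelps equation and solving for t gives
t_c = ln[(k_r/k_d)(1 − D₀(k_r−k_d)/(k_d L₀))] / (k_r−k_d).
Here k_r−k_d = 0.3200 d⁻¹ and 1 − D₀(k_r−k_d)/(k_d L₀) = 1 − 0.879×0.3200/(0.128×18.2) = 0.8793, so
t_c = ln(3.500 × 0.8793) / 0.3200 = 1.124 / 0.3200 = 3.513 d.
L(t_c) = L₀ e^(−k_d t_c) = 18.2 × 0.6379 = 11.61 mg/L, and at the critical point k_r D_c = k_d L, so D_c = (0.128/0.448) × 11.61 = 3.317 mg/L.
Minimum DO = C_s − D_c = 10.7 − 3.317 = 7.383 mg/L.

t_c ≈ 3.51 d; D_c ≈ 3.32 mg/L; min DO ≈ 7.38 mg/L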